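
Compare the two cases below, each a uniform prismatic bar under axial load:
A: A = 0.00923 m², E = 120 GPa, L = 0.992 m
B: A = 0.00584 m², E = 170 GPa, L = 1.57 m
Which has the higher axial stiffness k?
Model: a uniform prismatic bar under axial load, so k = (A·E) / L (SI units).
  A: k = (0.00923 × (1.2 × 10¹¹)) / 0.992 = 1.117 × 10⁹ N/m = 1117 MN/m
  B: k = (0.00584 × (1.7 × 10¹¹)) / 1.57 = 6.324 × 10⁸ N/m = 632.4 MN/m
1117 MN/m > 632.4 MN/m, so A is larger.
Final answer: A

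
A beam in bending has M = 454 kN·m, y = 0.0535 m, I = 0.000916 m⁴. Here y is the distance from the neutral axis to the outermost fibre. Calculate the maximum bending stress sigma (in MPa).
Model: a beam in bending, so sigma = (M·y) / I.
Convert to SI units:
  M = 454 kN·m = 454000 N·m
Substitute:
  sigma = (454000 × 0.0535) / 0.000916
  sigma = 2.652 × 10⁷ Pa
Convert: sigma = 2.652 × 10⁷ Pa = 26.52 MPa
Final answer: sigma = 26.52 MPa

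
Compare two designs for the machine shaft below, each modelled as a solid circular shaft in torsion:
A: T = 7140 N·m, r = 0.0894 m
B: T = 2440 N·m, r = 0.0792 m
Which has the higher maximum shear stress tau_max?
Model: a solid circular shaft in torsion, so tau_max = (2·T) / (π·r^3) (SI units).
  A: tau_max = (2 × 7140) / (π × 0.0894^3) = 6.362 × 10⁶ Pa = 6.362 MPa
  B: tau_max = (2 × 2440) / (π × 0.0792^3) = 3.127 × 10⁶ Pa = 3.127 MPa
6.362 MPa > 3.127 MPa, so A is larger.
Final answer: A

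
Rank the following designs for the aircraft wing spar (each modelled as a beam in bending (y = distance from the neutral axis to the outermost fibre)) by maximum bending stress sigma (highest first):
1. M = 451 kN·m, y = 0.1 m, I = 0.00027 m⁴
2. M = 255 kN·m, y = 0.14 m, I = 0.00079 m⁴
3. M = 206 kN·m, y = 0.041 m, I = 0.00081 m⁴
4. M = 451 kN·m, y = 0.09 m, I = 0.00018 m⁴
Model: a beam in bending (y = distance from the neutral axis to the outermost fibre), so sigma = (M·y) / I (SI units).
  Case 1: sigma = (451000 × 0.1) / 0.00027 = 1.67 × 10⁸ Pa = 167 MPa
  Case 2: sigma = (255000 × 0.14) / 0.00079 = 4.519 × 10⁷ Pa = 45.19 MPa
  Case 3: sigma = (206000 × 0.041) / 0.00081 = 1.043 × 10⁷ Pa = 10.43 MPa
  Case 4: sigma = (451000 × 0.09) / 0.00018 = 2.255 × 10⁸ Pa = 225.5 MPa
Ordering: 225.5 MPa (case 4) > 167 MPa (case 1) > 45.19 MPa (case 2) > 10.43 MPa (case 3)
Final answer: 4, 1, 2, 3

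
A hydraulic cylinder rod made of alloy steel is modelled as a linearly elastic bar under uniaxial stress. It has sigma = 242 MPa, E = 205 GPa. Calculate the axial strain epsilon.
Model: a linearly elastic bar under uniaxial stress, so epsilon = sigma / E.
Convert to SI units:
  sigma = 242 MPa = 2.42 × 10⁸ Pa
  E = 205 GPa = 2.05 × 10¹¹ Pa
Substitute:
  epsilon = (2.42 × 10⁸) / (2.05 × 10¹¹)
  epsilon = 0.00118
Final answer: epsilon = 0.00118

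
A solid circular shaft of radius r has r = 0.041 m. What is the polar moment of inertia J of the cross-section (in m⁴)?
Model: a solid circular shaft of radius r, so J = (π·r^4) / 2.
Substitute:
  J = (π × 0.041^4) / 2
  J = 4.439 × 10⁻⁶ m⁴
Final answer: J = 4.439 × 10⁻⁶ m⁴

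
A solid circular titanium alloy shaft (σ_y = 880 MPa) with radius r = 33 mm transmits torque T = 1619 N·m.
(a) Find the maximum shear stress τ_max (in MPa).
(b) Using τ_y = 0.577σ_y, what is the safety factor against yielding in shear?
(a) For a solid circular shaft, τ_max = T·r/J with J = π·r^4/2, i.e. τ_max = 2·T / (π·r^3). Convert r = 33 mm = 0.033 m.
  τ_max = (2 × 1619) / (π × 0.033^3) = 2.868 × 10⁷ Pa = 28.68 MPa
(b) τ_y = 0.577 × 880 = 507.76 MPa
  SF = τ_y/τ_max = 507.76 / 28.68 = 17.7
Final answer: (a) τ_max = 28.68 MPa, (b) SF = 17.7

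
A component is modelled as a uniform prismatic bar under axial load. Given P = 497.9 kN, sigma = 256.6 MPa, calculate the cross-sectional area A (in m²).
Model: a uniform prismatic bar under axial load, so sigma = P / A.
Solve for A: A = P / sigma.
Convert to SI units:
  P = 497.9 kN = 497900 N
  sigma = 256.6 MPa = 2.566 × 10⁸ Pa
Substitute:
  A = 497900 / (2.566 × 10⁸)
  A = 0.00194 m²
Final answer: A = 0.00194 m²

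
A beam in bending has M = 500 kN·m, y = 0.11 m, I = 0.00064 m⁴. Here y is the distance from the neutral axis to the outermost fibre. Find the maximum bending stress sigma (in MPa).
Model: a beam in bending, so sigma = (M·y) / I.
Convert to SI units:
  M = 500 kN·m = 500000 N·m
Substitute:
  sigma = (500000 × 0.11) / 0.00064
  sigma = 8.594 × 10⁷ Pa
Convert: sigma = 8.594 × 10⁷ Pa = 85.94 MPa
Final answer: sigma = 85.94 MPa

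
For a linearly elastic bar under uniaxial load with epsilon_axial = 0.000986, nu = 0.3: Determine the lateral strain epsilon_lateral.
Model: a linearly elastic bar under uniaxial load, so epsilon_lateral = -nu·epsilon_axial.
Substitute:
  epsilon_lateral = -(0.3 × 0.000986)
  epsilon_lateral = -0.0002958
Final answer: epsilon_lateral = -0.0002958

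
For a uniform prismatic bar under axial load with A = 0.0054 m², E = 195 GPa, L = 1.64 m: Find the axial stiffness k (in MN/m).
Model: a uniform prismatic bar under axial load, so k = (A·E) / L.
Convert to SI units:
  E = 195 GPa = 1.95 × 10¹¹ Pa
Substitute:
  k = (0.0054 × (1.95 × 10¹¹)) / 1.64
  k = 6.421 × 10⁸ N/m
Convert: k = 6.421 × 10⁸ N/m = 642.1 MN/m
Final answer: k = 642.1 MN/m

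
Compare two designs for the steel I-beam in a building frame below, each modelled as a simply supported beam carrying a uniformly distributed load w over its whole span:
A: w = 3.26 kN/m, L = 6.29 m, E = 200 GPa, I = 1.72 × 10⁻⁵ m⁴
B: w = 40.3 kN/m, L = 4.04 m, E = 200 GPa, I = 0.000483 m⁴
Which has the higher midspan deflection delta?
Model: a simply supported beam carrying a uniformly distributed load w over its whole span, so delta = (5·w·L^4) / (384·E·I) (SI units).
  A: delta = (5 × 3260 × 6.29^4) / (384 × (2 × 10¹¹) × (1.72 × 10⁻⁵)) = 0.01932 m = 19.32 mm
  B: delta = (5 × 40300 × 4.04^4) / (384 × (2 × 10¹¹) × 0.000483) = 0.001447 m = 1.447 mm
19.32 mm > 1.447 mm, so A is larger.
Final answer: A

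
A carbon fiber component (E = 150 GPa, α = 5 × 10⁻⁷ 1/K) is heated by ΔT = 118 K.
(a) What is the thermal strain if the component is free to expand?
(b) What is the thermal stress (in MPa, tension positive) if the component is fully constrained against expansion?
(a) Free thermal strain ε_th = α·ΔT = (5 × 10⁻⁷) × 118 = 5.9 × 10⁻⁵
(b) Fully constrained, the expansion is suppressed, so σ = -E·α·ΔT. Convert E = 150 GPa = 1.5 × 10¹¹ Pa.
  σ = -(1.5 × 10¹¹) × (5 × 10⁻⁷) × 118 = -8.85 × 10⁶ Pa = -8.85 MPa (compressive)
Final answer: (a) ε_th = 5.9 × 10⁻⁵, (b) σ = -8.85 MPa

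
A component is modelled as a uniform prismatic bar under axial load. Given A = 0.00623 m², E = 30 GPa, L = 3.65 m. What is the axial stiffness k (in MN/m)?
Model: a uniform prismatic bar under axial load, so k = (A·E) / L.
Convert to SI units:
  E = 30 GPa = 3 × 10¹⁰ Pa
Substitute:
  k = (0.00623 × (3 × 10¹⁰)) / 3.65
  k = 5.121 × 10⁷ N/m
Convert: k = 5.121 × 10⁷ N/m = 51.21 MN/m
Final answer: k = 51.21 MN/m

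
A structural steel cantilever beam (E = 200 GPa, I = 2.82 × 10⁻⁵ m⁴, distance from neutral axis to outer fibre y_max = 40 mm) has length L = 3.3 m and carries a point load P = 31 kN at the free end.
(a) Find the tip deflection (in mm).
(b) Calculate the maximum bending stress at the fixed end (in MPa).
(a) Tip deflection of a cantilever with an end point load: δ = P·L^3 / (3·E·I). Convert P = 31 kN = 31000 N, E = 200 GPa = 2 × 10¹¹ Pa.
  δ = (31000 × 3.3^3) / (3 × (2 × 10¹¹) × (2.82 × 10⁻⁵)) = 0.06584 m = 65.84 mm
(b) Maximum bending moment at the fixed end: M = P·L = 31000 × 3.3 = 102300 N·m. Convert y_max = 40 mm = 0.04 m.
  σ = M·y_max / I = (102300 × 0.04) / (2.82 × 10⁻⁵) = 1.451 × 10⁸ Pa = 145.1 MPa
Final answer: (a) δ = 65.84 mm, (b) σ = 145.1 MPa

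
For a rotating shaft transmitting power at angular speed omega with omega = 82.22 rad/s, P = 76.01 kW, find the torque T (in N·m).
Model: a rotating shaft transmitting power at angular speed omega, so P = T·omega.
Solve for T: T = P / omega.
Convert to SI units:
  P = 76.01 kW = 76010 W
Substitute:
  T = 76010 / 82.22
  T = 924.5 N·m
Final answer: T = 924.5 N·m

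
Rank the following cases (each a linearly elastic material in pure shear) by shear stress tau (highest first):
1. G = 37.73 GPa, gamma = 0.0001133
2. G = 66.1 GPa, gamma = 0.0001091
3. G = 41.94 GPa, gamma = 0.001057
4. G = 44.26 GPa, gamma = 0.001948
Model: a linearly elastic material in pure shear, so tau = G·gamma (SI units).
  Case 1: tau = (3.773 × 10¹⁰) × 0.0001133 = 4.275 × 10⁶ Pa = 4.275 MPa
  Case 2: tau = (6.61 × 10¹⁰) × 0.0001091 = 7.212 × 10⁶ Pa = 7.212 MPa
  Case 3: tau = (4.194 × 10¹⁰) × 0.001057 = 4.433 × 10⁷ Pa = 44.33 MPa
  Case 4: tau = (4.426 × 10¹⁰) × 0.001948 = 8.622 × 10⁷ Pa = 86.22 MPa
Ordering: 86.22 MPa (case 4) > 44.33 MPa (case 3) > 7.212 MPa (case 2) > 4.275 MPa (case 1)
Final answer: 4, 3, 2, 1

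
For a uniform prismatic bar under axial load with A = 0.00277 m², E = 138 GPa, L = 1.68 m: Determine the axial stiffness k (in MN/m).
Model: a uniform prismatic bar under axial load, so k = (A·E) / L.
Convert to SI units:
  E = 138 GPa = 1.38 × 10¹¹ Pa
Substitute:
  k = (0.00277 × (1.38 × 10¹¹)) / 1.68
  k = 2.275 × 10⁸ N/m
Convert: k = 2.275 × 10⁸ N/m = 227.5 MN/m
Final answer: k = 227.5 MN/m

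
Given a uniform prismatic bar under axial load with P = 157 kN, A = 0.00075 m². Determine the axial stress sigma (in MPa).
Model: a uniform prismatic bar under axial load, so sigma = P / A.
Convert to SI units:
  P = 157 kN = 157000 N
Substitute:
  sigma = 157000 / 0.00075
  sigma = 2.093 × 10⁸ Pa
Convert: sigma = 2.093 × 10⁸ Pa = 209.3 MPa
Final answer: sigma = 209.3 MPa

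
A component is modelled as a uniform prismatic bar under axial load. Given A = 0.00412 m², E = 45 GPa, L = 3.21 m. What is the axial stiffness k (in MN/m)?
Model: a uniform prismatic bar under axial load, so k = (A·E) / L.
Convert to SI units:
  E = 45 GPa = 4.5 × 10¹⁰ Pa
Substitute:
  k = (0.00412 × (4.5 × 10¹⁰)) / 3.21
  k = 5.776 × 10⁷ N/m
Convert: k = 5.776 × 10⁷ N/m = 57.76 MN/m
Final answer: k = 57.76 MN/m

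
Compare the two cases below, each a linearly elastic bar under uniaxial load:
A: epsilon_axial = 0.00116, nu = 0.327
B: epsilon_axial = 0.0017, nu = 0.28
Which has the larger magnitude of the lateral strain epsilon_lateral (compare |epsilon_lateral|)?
Model: a linearly elastic bar under uniaxial load, so epsilon_lateral = -nu·epsilon_axial (SI units).
  A: epsilon_lateral = -(0.327 × 0.00116) = -0.0003793
  B: epsilon_lateral = -(0.28 × 0.0017) = -0.000476
|epsilon_lateral|: A = 0.0003793, B = 0.000476, so B is larger in magnitude.
Final answer: B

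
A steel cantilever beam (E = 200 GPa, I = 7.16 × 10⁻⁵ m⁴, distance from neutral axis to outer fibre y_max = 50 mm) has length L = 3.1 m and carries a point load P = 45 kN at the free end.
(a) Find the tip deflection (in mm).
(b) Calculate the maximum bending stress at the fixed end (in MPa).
(a) Tip deflection of a cantilever with an end point load: δ = P·L^3 / (3·E·I). Convert P = 45 kN = 45000 N, E = 200 GPa = 2 × 10¹¹ Pa.
  δ = (45000 × 3.1^3) / (3 × (2 × 10¹¹) × (7.16 × 10⁻⁵)) = 0.03121 m = 31.21 mm
(b) Maximum bending moment at the fixed end: M = P·L = 45000 × 3.1 = 139500 N·m. Convert y_max = 50 mm = 0.05 m.
  σ = M·y_max / I = (139500 × 0.05) / (7.16 × 10⁻⁵) = 9.742 × 10⁷ Pa = 97.42 MPa
Final answer: (a) δ = 31.21 mm, (b) σ = 97.42 MPa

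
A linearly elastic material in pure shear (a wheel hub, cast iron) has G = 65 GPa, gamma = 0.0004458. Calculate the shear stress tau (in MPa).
Model: a linearly elastic material in pure shear, so tau = G·gamma.
Convert to SI units:
  G = 65 GPa = 6.5 × 10¹⁰ Pa
Substitute:
  tau = (6.5 × 10¹⁰) × 0.0004458
  tau = 2.898 × 10⁷ Pa
Convert: tau = 2.898 × 10⁷ Pa = 28.98 MPa
Final answer: tau = 28.98 MPa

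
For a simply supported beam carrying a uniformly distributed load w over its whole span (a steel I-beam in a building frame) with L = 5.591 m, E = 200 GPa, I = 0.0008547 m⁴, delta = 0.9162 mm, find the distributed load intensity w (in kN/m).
Model: a simply supported beam carrying a uniformly distributed load w over its whole span, so delta = (5·w·L^4) / (384·E·I).
Solve for w: w = (384·delta·E·I) / (5·L^4).
Convert to SI units:
  E = 200 GPa = 2 × 10¹¹ Pa
  delta = 0.9162 mm = 0.0009162 m
Substitute:
  w = (384 × 0.0009162 × (2 × 10¹¹) × 0.0008547) / (5 × 5.591^4)
  w = 12310 N/m
Convert: w = 12310 N/m = 12.31 kN/m
Final answer: w = 12.31 kN/m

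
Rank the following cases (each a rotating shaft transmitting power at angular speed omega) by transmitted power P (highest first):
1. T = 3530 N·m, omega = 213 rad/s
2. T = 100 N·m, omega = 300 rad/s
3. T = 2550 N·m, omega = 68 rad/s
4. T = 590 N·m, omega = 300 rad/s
Model: a rotating shaft transmitting power at angular speed omega, so P = T·omega (SI units).
  Case 1: P = 3530 × 213 = 751900 W = 751.9 kW
  Case 2: P = 100 × 300 = 30000 W = 30 kW
  Case 3: P = 2550 × 68 = 173400 W = 173.4 kW
  Case 4: P = 590 × 300 = 177000 W = 177 kW
Ordering: 751.9 kW (case 1) > 177 kW (case 4) > 173.4 kW (case 3) > 30 kW (case 2)
Final answer: 1, 4, 3, 2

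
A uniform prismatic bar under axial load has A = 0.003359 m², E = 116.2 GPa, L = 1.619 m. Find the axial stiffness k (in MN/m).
Model: a uniform prismatic bar under axial load, so k = (A·E) / L.
Convert to SI units:
  E = 116.2 GPa = 1.162 × 10¹¹ Pa
Substitute:
  k = (0.003359 × (1.162 × 10¹¹)) / 1.619
  k = 2.411 × 10⁸ N/m
Convert: k = 2.411 × 10⁸ N/m = 241.1 MN/m
Final answer: k = 241.1 MN/m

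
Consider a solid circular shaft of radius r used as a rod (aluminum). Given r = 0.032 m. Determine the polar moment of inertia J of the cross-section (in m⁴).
Model: a solid circular shaft of radius r, so J = (π·r^4) / 2.
Substitute:
  J = (π × 0.032^4) / 2
  J = 1.647 × 10⁻⁶ m⁴
Final answer: J = 1.647 × 10⁻⁶ m⁴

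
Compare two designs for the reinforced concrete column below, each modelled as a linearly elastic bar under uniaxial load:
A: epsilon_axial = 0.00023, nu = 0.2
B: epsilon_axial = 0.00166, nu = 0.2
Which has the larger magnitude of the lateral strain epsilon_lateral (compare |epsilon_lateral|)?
Model: a linearly elastic bar under uniaxial load, so epsilon_lateral = -nu·epsilon_axial (SI units).
  A: epsilon_lateral = -(0.2 × 0.00023) = -4.6 × 10⁻⁵
  B: epsilon_lateral = -(0.2 × 0.00166) = -0.000332
|epsilon_lateral|: A = 4.6 × 10⁻⁵, B = 0.000332, so B is larger in magnitude.
Final answer: B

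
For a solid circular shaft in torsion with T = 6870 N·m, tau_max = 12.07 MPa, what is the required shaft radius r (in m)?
Model: a solid circular shaft in torsion, so tau_max = (2·T) / (π·r^3).
Solve for r: r = ((2·T) / (π·tau_max))^(1/3).
Convert to SI units:
  tau_max = 12.07 MPa = 1.207 × 10⁷ Pa
Substitute:
  r = ((2 × 6870) / (π × (1.207 × 10⁷)))^(1/3)
  r = 0.07129 m
Final answer: r = 0.07129 m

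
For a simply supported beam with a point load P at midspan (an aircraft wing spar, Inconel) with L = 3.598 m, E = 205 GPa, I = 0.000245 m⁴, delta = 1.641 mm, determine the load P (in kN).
Model: a simply supported beam with a point load P at midspan, so delta = (P·L^3) / (48·E·I).
Solve for P: P = (48·delta·E·I) / L^3.
Convert to SI units:
  E = 205 GPa = 2.05 × 10¹¹ Pa
  delta = 1.641 mm = 0.001641 m
Substitute:
  P = (48 × 0.001641 × (2.05 × 10¹¹) × 0.000245) / 3.598^3
  P = 84930 N
Convert: P = 84930 N = 84.93 kN
Final answer: P = 84.93 kN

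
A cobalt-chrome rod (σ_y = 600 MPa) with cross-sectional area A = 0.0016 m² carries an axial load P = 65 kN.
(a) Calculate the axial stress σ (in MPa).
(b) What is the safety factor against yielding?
(a) Axial stress σ = P/A. Convert P = 65 kN = 65000 N.
  σ = 65000 / 0.0016 = 4.062 × 10⁷ Pa = 40.62 MPa
(b) Safety factor SF = σ_y/σ = 600 / 40.62 = 14.77
Final answer: (a) σ = 40.62 MPa, (b) SF = 14.77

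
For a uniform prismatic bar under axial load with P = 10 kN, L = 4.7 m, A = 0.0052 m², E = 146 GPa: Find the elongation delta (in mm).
Model: a uniform prismatic bar under axial load, so delta = (P·L) / (A·E).
Convert to SI units:
  P = 10 kN = 10000 N
  E = 146 GPa = 1.46 × 10¹¹ Pa
Substitute:
  delta = (10000 × 4.7) / (0.0052 × (1.46 × 10¹¹))
  delta = 6.191 × 10⁻⁵ m
Convert: delta = 6.191 × 10⁻⁵ m = 0.06191 mm
Final answer: delta = 0.06191 mm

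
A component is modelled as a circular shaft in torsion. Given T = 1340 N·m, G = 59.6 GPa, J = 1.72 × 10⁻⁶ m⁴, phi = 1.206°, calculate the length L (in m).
Model: a circular shaft in torsion, so phi = (T·L) / (G·J).
Solve for L: L = (phi·G·J) / T.
Convert to SI units:
  G = 59.6 GPa = 5.96 × 10¹⁰ Pa
  phi = 1.206° = 0.02105 rad
Substitute:
  L = (0.02105 × (5.96 × 10¹⁰) × (1.72 × 10⁻⁶)) / 1340
  L = 1.61 m
Final answer: L = 1.61 m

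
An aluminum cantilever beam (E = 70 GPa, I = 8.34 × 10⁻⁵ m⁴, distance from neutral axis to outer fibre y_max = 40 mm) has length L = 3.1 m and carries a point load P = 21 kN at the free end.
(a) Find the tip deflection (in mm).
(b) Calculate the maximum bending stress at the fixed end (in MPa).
(a) Tip deflection of a cantilever with an end point load: δ = P·L^3 / (3·E·I). Convert P = 21 kN = 21000 N, E = 70 GPa = 7 × 10¹⁰ Pa.
  δ = (21000 × 3.1^3) / (3 × (7 × 10¹⁰) × (8.34 × 10⁻⁵)) = 0.03572 m = 35.72 mm
(b) Maximum bending moment at the fixed end: M = P·L = 21000 × 3.1 = 65100 N·m. Convert y_max = 40 mm = 0.04 m.
  σ = M·y_max / I = (65100 × 0.04) / (8.34 × 10⁻⁵) = 3.122 × 10⁷ Pa = 31.22 MPa
Final answer: (a) δ = 35.72 mm, (b) σ = 31.22 MPa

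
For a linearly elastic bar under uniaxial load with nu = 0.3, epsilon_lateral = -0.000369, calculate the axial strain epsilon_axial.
Model: a linearly elastic bar under uniaxial load, so epsilon_lateral = -nu·epsilon_axial.
Solve for epsilon_axial: epsilon_axial = -epsilon_lateral / nu.
Substitute:
  epsilon_axial = -(-0.000369) / 0.3
  epsilon_axial = 0.00123
Final answer: epsilon_axial = 0.00123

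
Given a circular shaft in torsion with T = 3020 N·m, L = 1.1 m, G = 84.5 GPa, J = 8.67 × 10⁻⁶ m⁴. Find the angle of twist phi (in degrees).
Model: a circular shaft in torsion, so phi = (T·L) / (G·J).
Convert to SI units:
  G = 84.5 GPa = 8.45 × 10¹⁰ Pa
Substitute:
  phi = (3020 × 1.1) / ((8.45 × 10¹⁰) × (8.67 × 10⁻⁶))
  phi = 0.004534 rad
Convert to degrees: phi = 0.004534 × 180/π = 0.2598°
Final answer: phi = 0.2598°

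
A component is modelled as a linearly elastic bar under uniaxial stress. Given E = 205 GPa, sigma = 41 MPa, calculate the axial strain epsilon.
Model: a linearly elastic bar under uniaxial stress, so sigma = E·epsilon.
Solve for epsilon: epsilon = sigma / E.
Convert to SI units:
  E = 205 GPa = 2.05 × 10¹¹ Pa
  sigma = 41 MPa = 4.1 × 10⁷ Pa
Substitute:
  epsilon = (4.1 × 10⁷) / (2.05 × 10¹¹)
  epsilon = 0.0002
Final answer: epsilon = 0.0002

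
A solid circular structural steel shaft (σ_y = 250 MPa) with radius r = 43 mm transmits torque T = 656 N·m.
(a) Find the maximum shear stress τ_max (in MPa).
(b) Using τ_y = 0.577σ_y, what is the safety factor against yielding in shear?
(a) For a solid circular shaft, τ_max = T·r/J with J = π·r^4/2, i.e. τ_max = 2·T / (π·r^3). Convert r = 43 mm = 0.043 m.
  τ_max = (2 × 656) / (π × 0.043^3) = 5.253 × 10⁶ Pa = 5.253 MPa
(b) τ_y = 0.577 × 250 = 144.25 MPa
  SF = τ_y/τ_max = 144.25 / 5.253 = 27.46
Final answer: (a) τ_max = 5.253 MPa, (b) SF = 27.46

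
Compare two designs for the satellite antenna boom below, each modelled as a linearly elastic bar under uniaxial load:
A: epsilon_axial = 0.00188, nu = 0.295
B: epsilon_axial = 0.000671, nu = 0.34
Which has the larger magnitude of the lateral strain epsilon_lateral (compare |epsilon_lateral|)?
Model: a linearly elastic bar under uniaxial load, so epsilon_lateral = -nu·epsilon_axial (SI units).
  A: epsilon_lateral = -(0.295 × 0.00188) = -0.0005546
  B: epsilon_lateral = -(0.34 × 0.000671) = -0.0002281
|epsilon_lateral|: A = 0.0005546, B = 0.0002281, so A is larger in magnitude.
Final answer: A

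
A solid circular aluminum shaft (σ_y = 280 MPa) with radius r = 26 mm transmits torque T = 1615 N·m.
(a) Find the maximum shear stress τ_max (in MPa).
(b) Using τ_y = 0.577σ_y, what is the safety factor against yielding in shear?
(a) For a solid circular shaft, τ_max = T·r/J with J = π·r^4/2, i.e. τ_max = 2·T / (π·r^3). Convert r = 26 mm = 0.026 m.
  τ_max = (2 × 1615) / (π × 0.026^3) = 5.85 × 10⁷ Pa = 58.5 MPa
(b) τ_y = 0.577 × 280 = 161.56 MPa
  SF = τ_y/τ_max = 161.56 / 58.5 = 2.762
Final answer: (a) τ_max = 58.5 MPa, (b) SF = 2.762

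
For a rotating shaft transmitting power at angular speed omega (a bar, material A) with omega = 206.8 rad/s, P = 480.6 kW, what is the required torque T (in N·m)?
Model: a rotating shaft transmitting power at angular speed omega, so P = T·omega.
Solve for T: T = P / omega.
Convert to SI units:
  P = 480.6 kW = 480600 W
Substitute:
  T = 480600 / 206.8
  T = 2324 N·m
Final answer: T = 2324 N·m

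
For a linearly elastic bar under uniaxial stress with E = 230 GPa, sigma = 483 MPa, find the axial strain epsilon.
Model: a linearly elastic bar under uniaxial stress, so sigma = E·epsilon.
Solve for epsilon: epsilon = sigma / E.
Convert to SI units:
  E = 230 GPa = 2.3 × 10¹¹ Pa
  sigma = 483 MPa = 4.83 × 10⁸ Pa
Substitute:
  epsilon = (4.83 × 10⁸) / (2.3 × 10¹¹)
  epsilon = 0.0021
Final answer: epsilon = 0.0021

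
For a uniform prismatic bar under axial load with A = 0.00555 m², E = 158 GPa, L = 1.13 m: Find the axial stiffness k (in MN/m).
Model: a uniform prismatic bar under axial load, so k = (A·E) / L.
Convert to SI units:
  E = 158 GPa = 1.58 × 10¹¹ Pa
Substitute:
  k = (0.00555 × (1.58 × 10¹¹)) / 1.13
  k = 7.76 × 10⁸ N/m
Convert: k = 7.76 × 10⁸ N/m = 776 MN/m
Final answer: k = 776 MN/m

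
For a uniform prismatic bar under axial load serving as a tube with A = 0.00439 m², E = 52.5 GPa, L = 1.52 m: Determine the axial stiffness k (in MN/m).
Model: a uniform prismatic bar under axial load, so k = (A·E) / L.
Convert to SI units:
  E = 52.5 GPa = 5.25 × 10¹⁰ Pa
Substitute:
  k = (0.00439 × (5.25 × 10¹⁰)) / 1.52
  k = 1.516 × 10⁸ N/m
Convert: k = 1.516 × 10⁸ N/m = 151.6 MN/m
Final answer: k = 151.6 MN/m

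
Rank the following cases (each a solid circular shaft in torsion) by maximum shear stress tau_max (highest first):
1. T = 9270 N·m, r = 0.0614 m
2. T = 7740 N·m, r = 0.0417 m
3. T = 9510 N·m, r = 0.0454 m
Model: a solid circular shaft in torsion, so tau_max = (2·T) / (π·r^3) (SI units).
  Case 1: tau_max = (2 × 9270) / (π × 0.0614^3) = 2.549 × 10⁷ Pa = 25.49 MPa
  Case 2: tau_max = (2 × 7740) / (π × 0.0417^3) = 6.795 × 10⁷ Pa = 67.95 MPa
  Case 3: tau_max = (2 × 9510) / (π × 0.0454^3) = 6.47 × 10⁷ Pa = 64.7 MPa
Ordering: 67.95 MPa (case 2) > 64.7 MPa (case 3) > 25.49 MPa (case 1)
Final answer: 2, 3, 1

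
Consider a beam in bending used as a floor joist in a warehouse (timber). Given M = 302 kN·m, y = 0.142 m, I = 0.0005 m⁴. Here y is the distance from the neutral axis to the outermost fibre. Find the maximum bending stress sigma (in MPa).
Model: a beam in bending, so sigma = (M·y) / I.
Convert to SI units:
  M = 302 kN·m = 302000 N·m
Substitute:
  sigma = (302000 × 0.142) / 0.0005
  sigma = 8.577 × 10⁷ Pa
Convert: sigma = 8.577 × 10⁷ Pa = 85.77 MPa
Final answer: sigma = 85.77 MPa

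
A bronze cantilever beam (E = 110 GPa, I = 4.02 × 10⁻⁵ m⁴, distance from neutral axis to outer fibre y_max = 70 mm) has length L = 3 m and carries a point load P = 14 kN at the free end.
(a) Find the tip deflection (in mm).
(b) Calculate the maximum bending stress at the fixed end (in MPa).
(a) Tip deflection of a cantilever with an end point load: δ = P·L^3 / (3·E·I). Convert P = 14 kN = 14000 N, E = 110 GPa = 1.1 × 10¹¹ Pa.
  δ = (14000 × 3^3) / (3 × (1.1 × 10¹¹) × (4.02 × 10⁻⁵)) = 0.02849 m = 28.49 mm
(b) Maximum bending moment at the fixed end: M = P·L = 14000 × 3 = 42000 N·m. Convert y_max = 70 mm = 0.07 m.
  σ = M·y_max / I = (42000 × 0.07) / (4.02 × 10⁻⁵) = 7.313 × 10⁷ Pa = 73.13 MPa
Final answer: (a) δ = 28.49 mm, (b) σ = 73.13 MPa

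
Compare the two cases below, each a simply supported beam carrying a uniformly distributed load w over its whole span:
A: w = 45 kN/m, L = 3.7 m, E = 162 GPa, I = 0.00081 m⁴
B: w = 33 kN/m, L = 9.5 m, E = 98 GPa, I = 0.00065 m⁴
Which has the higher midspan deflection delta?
Model: a simply supported beam carrying a uniformly distributed load w over its whole span, so delta = (5·w·L^4) / (384·E·I) (SI units).
  A: delta = (5 × 45000 × 3.7^4) / (384 × (1.62 × 10¹¹) × 0.00081) = 0.0008369 m = 0.8369 mm
  B: delta = (5 × 33000 × 9.5^4) / (384 × (9.8 × 10¹⁰) × 0.00065) = 0.05494 m = 54.94 mm
54.94 mm > 0.8369 mm, so B is larger.
Final answer: B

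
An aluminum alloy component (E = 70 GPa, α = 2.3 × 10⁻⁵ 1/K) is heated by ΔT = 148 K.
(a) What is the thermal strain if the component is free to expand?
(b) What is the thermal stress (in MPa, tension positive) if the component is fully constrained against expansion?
(a) Free thermal strain ε_th = α·ΔT = (2.3 × 10⁻⁵) × 148 = 0.003404
(b) Fully constrained, the expansion is suppressed, so σ = -E·α·ΔT. Convert E = 70 GPa = 7 × 10¹⁰ Pa.
  σ = -(7 × 10¹⁰) × (2.3 × 10⁻⁵) × 148 = -2.383 × 10⁸ Pa = -238.3 MPa (compressive)
Final answer: (a) ε_th = 0.003404, (b) σ = -238.3 MPa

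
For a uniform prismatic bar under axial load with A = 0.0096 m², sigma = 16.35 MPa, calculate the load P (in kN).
Model: a uniform prismatic bar under axial load, so sigma = P / A.
Solve for P: P = sigma·A.
Convert to SI units:
  sigma = 16.35 MPa = 1.635 × 10⁷ Pa
Substitute:
  P = (1.635 × 10⁷) × 0.0096
  P = 157000 N
Convert: P = 157000 N = 157 kN
Final answer: P = 157 kN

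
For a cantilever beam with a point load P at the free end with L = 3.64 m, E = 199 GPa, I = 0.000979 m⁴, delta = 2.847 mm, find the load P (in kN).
Model: a cantilever beam with a point load P at the free end, so delta = (P·L^3) / (3·E·I).
Solve for P: P = (3·delta·E·I) / L^3.
Convert to SI units:
  E = 199 GPa = 1.99 × 10¹¹ Pa
  delta = 2.847 mm = 0.002847 m
Substitute:
  P = (3 × 0.002847 × (1.99 × 10¹¹) × 0.000979) / 3.64^3
  P = 34500 N
Convert: P = 34500 N = 34.5 kN
Final answer: P = 34.5 kN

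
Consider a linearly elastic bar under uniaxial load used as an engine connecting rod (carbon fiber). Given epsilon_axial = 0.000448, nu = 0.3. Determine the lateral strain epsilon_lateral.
Model: a linearly elastic bar under uniaxial load, so epsilon_lateral = -nu·epsilon_axial.
Substitute:
  epsilon_lateral = -(0.3 × 0.000448)
  epsilon_lateral = -0.0001344
Final answer: epsilon_lateral = -0.0001344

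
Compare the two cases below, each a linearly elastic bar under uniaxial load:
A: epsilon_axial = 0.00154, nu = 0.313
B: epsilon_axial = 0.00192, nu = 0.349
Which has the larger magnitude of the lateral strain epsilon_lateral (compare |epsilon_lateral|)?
Model: a linearly elastic bar under uniaxial load, so epsilon_lateral = -nu·epsilon_axial (SI units).
  A: epsilon_lateral = -(0.313 × 0.00154) = -0.000482
  B: epsilon_lateral = -(0.349 × 0.00192) = -0.0006701
|epsilon_lateral|: A = 0.000482, B = 0.0006701, so B is larger in magnitude.
Final answer: B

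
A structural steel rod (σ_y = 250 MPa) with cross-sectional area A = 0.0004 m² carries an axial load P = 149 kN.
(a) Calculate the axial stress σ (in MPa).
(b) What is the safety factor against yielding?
(a) Axial stress σ = P/A. Convert P = 149 kN = 149000 N.
  σ = 149000 / 0.0004 = 3.725 × 10⁸ Pa = 372.5 MPa
(b) Safety factor SF = σ_y/σ = 250 / 372.5 = 0.6711
Final answer: (a) σ = 372.5 MPa, (b) SF = 0.6711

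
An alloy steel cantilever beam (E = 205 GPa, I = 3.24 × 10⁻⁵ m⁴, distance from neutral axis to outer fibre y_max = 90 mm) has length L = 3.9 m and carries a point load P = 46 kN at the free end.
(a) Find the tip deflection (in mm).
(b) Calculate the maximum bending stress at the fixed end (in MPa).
(a) Tip deflection of a cantilever with an end point load: δ = P·L^3 / (3·E·I). Convert P = 46 kN = 46000 N, E = 205 GPa = 2.05 × 10¹¹ Pa.
  δ = (46000 × 3.9^3) / (3 × (2.05 × 10¹¹) × (3.24 × 10⁻⁵)) = 0.1369 m = 136.9 mm
(b) Maximum bending moment at the fixed end: M = P·L = 46000 × 3.9 = 179400 N·m. Convert y_max = 90 mm = 0.09 m.
  σ = M·y_max / I = (179400 × 0.09) / (3.24 × 10⁻⁵) = 4.983 × 10⁸ Pa = 498.3 MPa
Final answer: (a) δ = 136.9 mm, (b) σ = 498.3 MPa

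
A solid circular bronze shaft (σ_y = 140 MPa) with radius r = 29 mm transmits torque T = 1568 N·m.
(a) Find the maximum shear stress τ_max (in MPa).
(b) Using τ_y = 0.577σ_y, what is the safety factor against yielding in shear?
(a) For a solid circular shaft, τ_max = T·r/J with J = π·r^4/2, i.e. τ_max = 2·T / (π·r^3). Convert r = 29 mm = 0.029 m.
  τ_max = (2 × 1568) / (π × 0.029^3) = 4.093 × 10⁷ Pa = 40.93 MPa
(b) τ_y = 0.577 × 140 = 80.78 MPa
  SF = τ_y/τ_max = 80.78 / 40.93 = 1.974
Final answer: (a) τ_max = 40.93 MPa, (b) SF = 1.974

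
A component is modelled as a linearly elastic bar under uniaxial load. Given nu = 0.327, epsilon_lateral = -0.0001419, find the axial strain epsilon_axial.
Model: a linearly elastic bar under uniaxial load, so epsilon_lateral = -nu·epsilon_axial.
Solve for epsilon_axial: epsilon_axial = -epsilon_lateral / nu.
Substitute:
  epsilon_axial = -(-0.0001419) / 0.327
  epsilon_axial = 0.0004339
Final answer: epsilon_axial = 0.0004339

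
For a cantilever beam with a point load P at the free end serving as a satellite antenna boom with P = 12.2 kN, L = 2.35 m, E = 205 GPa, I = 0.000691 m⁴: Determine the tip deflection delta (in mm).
Model: a cantilever beam with a point load P at the free end, so delta = (P·L^3) / (3·E·I).
Convert to SI units:
  P = 12.2 kN = 12200 N
  E = 205 GPa = 2.05 × 10¹¹ Pa
Substitute:
  delta = (12200 × 2.35^3) / (3 × (2.05 × 10¹¹) × 0.000691)
  delta = 0.0003726 m
Convert: delta = 0.0003726 m = 0.3726 mm
Final answer: delta = 0.3726 mm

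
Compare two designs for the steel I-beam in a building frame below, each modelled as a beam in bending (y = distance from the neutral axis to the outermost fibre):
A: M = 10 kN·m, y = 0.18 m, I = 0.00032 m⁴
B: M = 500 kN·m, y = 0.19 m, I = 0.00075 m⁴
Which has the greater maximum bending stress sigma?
Model: a beam in bending (y = distance from the neutral axis to the outermost fibre), so sigma = (M·y) / I (SI units).
  A: sigma = (10000 × 0.18) / 0.00032 = 5.625 × 10⁶ Pa = 5.625 MPa
  B: sigma = (500000 × 0.19) / 0.00075 = 1.267 × 10⁸ Pa = 126.7 MPa
126.7 MPa > 5.625 MPa, so B is larger.
Final answer: B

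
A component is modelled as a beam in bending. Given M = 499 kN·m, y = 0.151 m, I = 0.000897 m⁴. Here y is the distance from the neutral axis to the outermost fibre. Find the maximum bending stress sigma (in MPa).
Model: a beam in bending, so sigma = (M·y) / I.
Convert to SI units:
  M = 499 kN·m = 499000 N·m
Substitute:
  sigma = (499000 × 0.151) / 0.000897
  sigma = 8.4 × 10⁷ Pa
Convert: sigma = 8.4 × 10⁷ Pa = 84 MPa
Final answer: sigma = 84 MPa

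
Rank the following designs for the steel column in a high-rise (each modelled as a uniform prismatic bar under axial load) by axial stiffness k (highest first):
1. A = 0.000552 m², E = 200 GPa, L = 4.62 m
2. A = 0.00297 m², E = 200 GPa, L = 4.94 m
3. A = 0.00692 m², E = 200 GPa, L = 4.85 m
Model: a uniform prismatic bar under axial load, so k = (A·E) / L (SI units).
  Case 1: k = (0.000552 × (2 × 10¹¹)) / 4.62 = 2.39 × 10⁷ N/m = 23.9 MN/m
  Case 2: k = (0.00297 × (2 × 10¹¹)) / 4.94 = 1.202 × 10⁸ N/m = 120.2 MN/m
  Case 3: k = (0.00692 × (2 × 10¹¹)) / 4.85 = 2.854 × 10⁸ N/m = 285.4 MN/m
Ordering: 285.4 MN/m (case 3) > 120.2 MN/m (case 2) > 23.9 MN/m (case 1)
Final answer: 3, 2, 1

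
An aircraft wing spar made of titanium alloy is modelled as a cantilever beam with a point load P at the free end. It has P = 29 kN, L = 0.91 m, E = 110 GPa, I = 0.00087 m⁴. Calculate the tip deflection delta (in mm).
Model: a cantilever beam with a point load P at the free end, so delta = (P·L^3) / (3·E·I).
Convert to SI units:
  P = 29 kN = 29000 N
  E = 110 GPa = 1.1 × 10¹¹ Pa
Substitute:
  delta = (29000 × 0.91^3) / (3 × (1.1 × 10¹¹) × 0.00087)
  delta = 7.612 × 10⁻⁵ m
Convert: delta = 7.612 × 10⁻⁵ m = 0.07612 mm
Final answer: delta = 0.07612 mm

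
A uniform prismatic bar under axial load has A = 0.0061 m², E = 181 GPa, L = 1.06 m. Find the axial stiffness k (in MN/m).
Model: a uniform prismatic bar under axial load, so k = (A·E) / L.
Convert to SI units:
  E = 181 GPa = 1.81 × 10¹¹ Pa
Substitute:
  k = (0.0061 × (1.81 × 10¹¹)) / 1.06
  k = 1.042 × 10⁹ N/m
Convert: k = 1.042 × 10⁹ N/m = 1042 MN/m
Final answer: k = 1042 MN/m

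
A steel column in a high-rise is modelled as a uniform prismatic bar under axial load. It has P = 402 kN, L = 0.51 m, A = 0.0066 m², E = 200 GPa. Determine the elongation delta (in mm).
Model: a uniform prismatic bar under axial load, so delta = (P·L) / (A·E).
Convert to SI units:
  P = 402 kN = 402000 N
  E = 200 GPa = 2 × 10¹¹ Pa
Substitute:
  delta = (402000 × 0.51) / (0.0066 × (2 × 10¹¹))
  delta = 0.0001553 m
Convert: delta = 0.0001553 m = 0.1553 mm
Final answer: delta = 0.1553 mm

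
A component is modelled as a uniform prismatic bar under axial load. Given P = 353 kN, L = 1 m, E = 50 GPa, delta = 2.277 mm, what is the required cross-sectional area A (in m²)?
Model: a uniform prismatic bar under axial load, so delta = (P·L) / (A·E).
Solve for A: A = (P·L) / (delta·E).
Convert to SI units:
  P = 353 kN = 353000 N
  E = 50 GPa = 5 × 10¹⁰ Pa
  delta = 2.277 mm = 0.002277 m
Substitute:
  A = (353000 × 1) / (0.002277 × (5 × 10¹⁰))
  A = 0.003101 m²
Final answer: A = 0.003101 m²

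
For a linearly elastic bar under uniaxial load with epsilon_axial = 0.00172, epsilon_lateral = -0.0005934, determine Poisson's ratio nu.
Model: a linearly elastic bar under uniaxial load, so epsilon_lateral = -nu·epsilon_axial.
Solve for nu: nu = -epsilon_lateral / epsilon_axial.
Substitute:
  nu = -(-0.0005934) / 0.00172
  nu = 0.345
Final answer: nu = 0.345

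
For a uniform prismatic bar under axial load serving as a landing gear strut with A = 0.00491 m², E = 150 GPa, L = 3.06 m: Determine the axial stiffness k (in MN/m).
Model: a uniform prismatic bar under axial load, so k = (A·E) / L.
Convert to SI units:
  E = 150 GPa = 1.5 × 10¹¹ Pa
Substitute:
  k = (0.00491 × (1.5 × 10¹¹)) / 3.06
  k = 2.407 × 10⁸ N/m
Convert: k = 2.407 × 10⁸ N/m = 240.7 MN/m
Final answer: k = 240.7 MN/m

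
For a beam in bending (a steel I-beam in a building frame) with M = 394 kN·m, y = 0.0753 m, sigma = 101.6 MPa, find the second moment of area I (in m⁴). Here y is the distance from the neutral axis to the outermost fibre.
Model: a beam in bending, so sigma = (M·y) / I.
Solve for I: I = (M·y) / sigma.
Convert to SI units:
  M = 394 kN·m = 394000 N·m
  sigma = 101.6 MPa = 1.016 × 10⁸ Pa
Substitute:
  I = (394000 × 0.0753) / (1.016 × 10⁸)
  I = 0.000292 m⁴
Final answer: I = 0.000292 m⁴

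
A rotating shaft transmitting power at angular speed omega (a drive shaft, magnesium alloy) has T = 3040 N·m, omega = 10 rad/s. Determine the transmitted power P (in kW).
Model: a rotating shaft transmitting power at angular speed omega, so P = T·omega.
Substitute:
  P = 3040 × 10
  P = 30400 W
Convert: P = 30400 W = 30.4 kW
Final answer: P = 30.4 kW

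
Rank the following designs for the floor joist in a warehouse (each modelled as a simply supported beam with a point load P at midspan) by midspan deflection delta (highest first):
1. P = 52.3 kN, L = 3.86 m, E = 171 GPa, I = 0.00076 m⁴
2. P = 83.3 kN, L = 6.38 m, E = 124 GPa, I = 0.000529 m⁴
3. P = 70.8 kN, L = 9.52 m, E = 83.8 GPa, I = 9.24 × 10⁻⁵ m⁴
Model: a simply supported beam with a point load P at midspan, so delta = (P·L^3) / (48·E·I) (SI units).
  Case 1: delta = (52300 × 3.86^3) / (48 × (1.71 × 10¹¹) × 0.00076) = 0.0004822 m = 0.4822 mm
  Case 2: delta = (83300 × 6.38^3) / (48 × (1.24 × 10¹¹) × 0.000529) = 0.006871 m = 6.871 mm
  Case 3: delta = (70800 × 9.52^3) / (48 × (8.38 × 10¹⁰) × (9.24 × 10⁻⁵)) = 0.1644 m = 164.4 mm
Ordering: 164.4 mm (case 3) > 6.871 mm (case 2) > 0.4822 mm (case 1)
Final answer: 3, 2, 1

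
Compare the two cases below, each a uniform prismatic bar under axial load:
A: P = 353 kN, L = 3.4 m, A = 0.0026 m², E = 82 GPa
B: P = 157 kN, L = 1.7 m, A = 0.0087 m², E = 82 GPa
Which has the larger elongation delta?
Model: a uniform prismatic bar under axial load, so delta = (P·L) / (A·E) (SI units).
  A: delta = (353000 × 3.4) / (0.0026 × (8.2 × 10¹⁰)) = 0.005629 m = 5.629 mm
  B: delta = (157000 × 1.7) / (0.0087 × (8.2 × 10¹⁰)) = 0.0003741 m = 0.3741 mm
5.629 mm > 0.3741 mm, so A is larger.
Final answer: A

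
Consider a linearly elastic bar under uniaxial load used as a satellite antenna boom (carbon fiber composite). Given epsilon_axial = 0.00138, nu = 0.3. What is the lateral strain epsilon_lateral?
Model: a linearly elastic bar under uniaxial load, so epsilon_lateral = -nu·epsilon_axial.
Substitute:
  epsilon_lateral = -(0.3 × 0.00138)
  epsilon_lateral = -0.000414
Final answer: epsilon_lateral = -0.000414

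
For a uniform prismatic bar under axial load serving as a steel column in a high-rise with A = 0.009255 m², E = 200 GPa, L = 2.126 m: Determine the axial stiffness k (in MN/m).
Model: a uniform prismatic bar under axial load, so k = (A·E) / L.
Convert to SI units:
  E = 200 GPa = 2 × 10¹¹ Pa
Substitute:
  k = (0.009255 × (2 × 10¹¹)) / 2.126
  k = 8.706 × 10⁸ N/m
Convert: k = 8.706 × 10⁸ N/m = 870.6 MN/m
Final answer: k = 870.6 MN/m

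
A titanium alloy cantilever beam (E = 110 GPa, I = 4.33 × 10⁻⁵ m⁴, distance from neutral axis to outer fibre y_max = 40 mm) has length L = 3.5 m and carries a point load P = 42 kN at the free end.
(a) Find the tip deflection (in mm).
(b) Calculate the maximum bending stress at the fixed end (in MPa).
(a) Tip deflection of a cantilever with an end point load: δ = P·L^3 / (3·E·I). Convert P = 42 kN = 42000 N, E = 110 GPa = 1.1 × 10¹¹ Pa.
  δ = (42000 × 3.5^3) / (3 × (1.1 × 10¹¹) × (4.33 × 10⁻⁵)) = 0.126 m = 126 mm
(b) Maximum bending moment at the fixed end: M = P·L = 42000 × 3.5 = 147000 N·m. Convert y_max = 40 mm = 0.04 m.
  σ = M·y_max / I = (147000 × 0.04) / (4.33 × 10⁻⁵) = 1.358 × 10⁸ Pa = 135.8 MPa
Final answer: (a) δ = 126 mm, (b) σ = 135.8 MPa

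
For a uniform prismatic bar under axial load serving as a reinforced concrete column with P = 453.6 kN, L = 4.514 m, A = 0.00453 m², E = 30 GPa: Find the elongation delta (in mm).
Model: a uniform prismatic bar under axial load, so delta = (P·L) / (A·E).
Convert to SI units:
  P = 453.6 kN = 453600 N
  E = 30 GPa = 3 × 10¹⁰ Pa
Substitute:
  delta = (453600 × 4.514) / (0.00453 × (3 × 10¹⁰))
  delta = 0.01507 m
Convert: delta = 0.01507 m = 15.07 mm
Final answer: delta = 15.07 mm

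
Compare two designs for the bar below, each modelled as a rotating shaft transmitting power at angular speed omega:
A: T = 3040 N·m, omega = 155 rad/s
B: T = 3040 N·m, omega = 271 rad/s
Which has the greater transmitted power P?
Model: a rotating shaft transmitting power at angular speed omega, so P = T·omega (SI units).
  A: P = 3040 × 155 = 471200 W = 471.2 kW
  B: P = 3040 × 271 = 823800 W = 823.8 kW
823.8 kW > 471.2 kW, so B is larger.
Final answer: B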